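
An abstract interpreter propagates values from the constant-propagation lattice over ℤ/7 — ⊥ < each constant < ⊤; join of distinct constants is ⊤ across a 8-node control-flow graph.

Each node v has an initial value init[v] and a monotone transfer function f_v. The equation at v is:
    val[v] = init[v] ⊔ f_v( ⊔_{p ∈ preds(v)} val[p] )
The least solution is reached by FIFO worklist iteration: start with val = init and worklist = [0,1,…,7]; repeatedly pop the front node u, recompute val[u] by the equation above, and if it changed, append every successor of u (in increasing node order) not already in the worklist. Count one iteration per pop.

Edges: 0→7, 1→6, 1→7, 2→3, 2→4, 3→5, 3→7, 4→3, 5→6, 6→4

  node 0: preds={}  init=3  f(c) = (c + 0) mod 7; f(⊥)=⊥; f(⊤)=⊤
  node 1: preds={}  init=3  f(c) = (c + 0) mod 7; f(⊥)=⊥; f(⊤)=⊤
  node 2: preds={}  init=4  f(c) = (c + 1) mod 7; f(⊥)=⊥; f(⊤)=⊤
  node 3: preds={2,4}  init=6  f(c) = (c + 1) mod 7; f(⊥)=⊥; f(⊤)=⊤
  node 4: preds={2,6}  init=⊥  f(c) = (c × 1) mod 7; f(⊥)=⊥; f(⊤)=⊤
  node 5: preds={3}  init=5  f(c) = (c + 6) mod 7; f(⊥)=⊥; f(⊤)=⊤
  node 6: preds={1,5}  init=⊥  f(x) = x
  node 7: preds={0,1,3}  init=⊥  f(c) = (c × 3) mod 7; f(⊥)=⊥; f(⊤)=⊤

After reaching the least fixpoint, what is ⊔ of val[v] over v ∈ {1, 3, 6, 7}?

⊤

Trace (11 dequeues):
  [1] u=0 | in ⊥ | out 3 | ==
  [2] u=1 | in ⊥ | out 3 | ==
  [3] u=2 | in ⊥ | out 4 | ==
  [4] u=3 | in 4 | out ⊤ | prev 6 | push {}
  [5] u=4 | in 4 | out 4 | prev ⊥ | push {3}
  [6] u=5 | in ⊤ | out ⊤ | prev 5 | push {}
  [7] u=6 | in ⊤ | out ⊤ | prev ⊥ | push {4}
  [8] u=7 | in ⊤ | out ⊤ | prev ⊥ | push {}
  [9] u=3 | in 4 | out ⊤ | ==
  [10] u=4 | in ⊤ | out ⊤ | prev 4 | push {3}
  [11] u=3 | in ⊤ | out ⊤ | ==

Converged values:
  [0] 3
  [1] 3
  [2] 4
  [3] ⊤
  [4] ⊤
  [5] ⊤
  [6] ⊤
  [7] ⊤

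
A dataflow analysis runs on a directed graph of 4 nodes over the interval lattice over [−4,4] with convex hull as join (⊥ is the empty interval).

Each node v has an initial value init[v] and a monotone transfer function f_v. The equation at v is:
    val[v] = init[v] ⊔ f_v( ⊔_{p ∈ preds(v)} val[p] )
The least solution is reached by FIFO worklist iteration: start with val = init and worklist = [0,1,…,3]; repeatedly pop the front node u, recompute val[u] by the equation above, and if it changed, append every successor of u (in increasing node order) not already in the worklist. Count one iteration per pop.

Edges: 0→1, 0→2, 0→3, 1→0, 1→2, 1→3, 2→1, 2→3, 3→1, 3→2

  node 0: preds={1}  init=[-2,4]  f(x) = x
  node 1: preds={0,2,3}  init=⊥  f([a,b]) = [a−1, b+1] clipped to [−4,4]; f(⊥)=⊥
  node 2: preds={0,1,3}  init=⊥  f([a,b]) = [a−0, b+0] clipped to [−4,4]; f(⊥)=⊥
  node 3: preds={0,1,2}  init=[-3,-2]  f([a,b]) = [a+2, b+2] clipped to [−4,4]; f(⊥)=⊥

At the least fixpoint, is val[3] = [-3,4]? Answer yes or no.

yes

Worklist (8 pops):
  #1 pop 0: in=⊥ → [-2,4] (no change)
  #2 pop 1: in=[-3,4] → [-4,4] (was ⊥); enqueue [0]
  #3 pop 2: in=[-4,4] → [-4,4] (was ⊥); enqueue [1]
  #4 pop 3: in=[-4,4] → [-3,4] (was [-3,-2]); enqueue [2]
  #5 pop 0: in=[-4,4] → [-4,4] (was [-2,4]); enqueue [3]
  #6 pop 1: in=[-4,4] → [-4,4] (no change)
  #7 pop 2: in=[-4,4] → [-4,4] (no change)
  #8 pop 3: in=[-4,4] → [-3,4] (no change)

Fixpoint:
  val[0] = [-4,4]
  val[1] = [-4,4]
  val[2] = [-4,4]
  val[3] = [-3,4]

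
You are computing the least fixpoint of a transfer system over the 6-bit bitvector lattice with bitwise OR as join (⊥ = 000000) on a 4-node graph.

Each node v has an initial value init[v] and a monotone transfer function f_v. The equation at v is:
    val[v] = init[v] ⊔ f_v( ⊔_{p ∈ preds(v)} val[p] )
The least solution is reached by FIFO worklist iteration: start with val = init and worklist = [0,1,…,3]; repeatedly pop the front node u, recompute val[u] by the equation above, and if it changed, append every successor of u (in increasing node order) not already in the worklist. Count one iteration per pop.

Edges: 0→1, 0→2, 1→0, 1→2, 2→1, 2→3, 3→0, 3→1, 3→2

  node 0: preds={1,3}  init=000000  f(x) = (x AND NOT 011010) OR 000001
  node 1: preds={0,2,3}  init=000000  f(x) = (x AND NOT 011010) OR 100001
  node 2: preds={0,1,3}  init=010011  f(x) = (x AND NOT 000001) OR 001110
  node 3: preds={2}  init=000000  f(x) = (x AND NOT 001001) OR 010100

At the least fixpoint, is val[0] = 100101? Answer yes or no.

yes

Worklist (8 pops):
  #1 pop 0: in=000000 → 000001 (was 000000); enqueue []
  #2 pop 1: in=010011 → 100001 (was 000000); enqueue [0]
  #3 pop 2: in=100001 → 111111 (was 010011); enqueue [1]
  #4 pop 3: in=111111 → 110110 (was 000000); enqueue [2]
  #5 pop 0: in=110111 → 100101 (was 000001); enqueue []
  #6 pop 1: in=111111 → 100101 (was 100001); enqueue [0]
  #7 pop 2: in=110111 → 111111 (no change)
  #8 pop 0: in=110111 → 100101 (no change)

Fixpoint:
  val[0] = 100101
  val[1] = 100101
  val[2] = 111111
  val[3] = 110110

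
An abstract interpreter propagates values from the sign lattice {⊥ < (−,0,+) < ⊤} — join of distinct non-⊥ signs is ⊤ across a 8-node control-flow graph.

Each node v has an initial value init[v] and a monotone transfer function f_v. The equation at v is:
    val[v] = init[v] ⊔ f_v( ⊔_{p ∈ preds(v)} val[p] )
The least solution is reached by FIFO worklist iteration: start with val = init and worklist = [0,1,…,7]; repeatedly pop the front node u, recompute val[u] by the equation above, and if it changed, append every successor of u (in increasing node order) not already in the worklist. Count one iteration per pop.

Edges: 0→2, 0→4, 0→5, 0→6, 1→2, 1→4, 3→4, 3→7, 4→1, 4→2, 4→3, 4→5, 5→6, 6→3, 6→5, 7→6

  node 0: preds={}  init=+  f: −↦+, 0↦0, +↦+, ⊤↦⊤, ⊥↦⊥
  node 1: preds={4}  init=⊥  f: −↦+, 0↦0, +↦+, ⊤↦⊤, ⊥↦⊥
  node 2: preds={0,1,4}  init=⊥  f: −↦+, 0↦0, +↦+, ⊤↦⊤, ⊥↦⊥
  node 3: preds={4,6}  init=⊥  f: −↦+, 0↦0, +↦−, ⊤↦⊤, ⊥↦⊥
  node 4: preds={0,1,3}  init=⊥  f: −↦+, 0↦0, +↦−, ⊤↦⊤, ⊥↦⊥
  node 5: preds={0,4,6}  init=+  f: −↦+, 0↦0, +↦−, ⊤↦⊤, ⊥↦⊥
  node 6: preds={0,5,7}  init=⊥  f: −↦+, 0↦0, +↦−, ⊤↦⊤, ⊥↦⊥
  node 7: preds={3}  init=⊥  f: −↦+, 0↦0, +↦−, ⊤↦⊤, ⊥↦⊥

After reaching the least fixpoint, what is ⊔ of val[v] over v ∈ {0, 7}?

⊤

Trace (20 dequeues):
  [1] u=0 | in ⊥ | out + | ==
  [2] u=1 | in ⊥ | out ⊥ | ==
  [3] u=2 | in + | out + | prev ⊥ | push {}
  [4] u=3 | in ⊥ | out ⊥ | ==
  [5] u=4 | in + | out − | prev ⊥ | push {1,2,3}
  [6] u=5 | in ⊤ | out ⊤ | prev + | push {}
  [7] u=6 | in ⊤ | out ⊤ | prev ⊥ | push {5}
  [8] u=7 | in ⊥ | out ⊥ | ==
  [9] u=1 | in − | out + | prev ⊥ | push {4}
  [10] u=2 | in ⊤ | out ⊤ | prev + | push {}
  [11] u=3 | in ⊤ | out ⊤ | prev ⊥ | push {7}
  [12] u=5 | in ⊤ | out ⊤ | ==
  [13] u=4 | in ⊤ | out ⊤ | prev − | push {1,2,3,5}
  [14] u=7 | in ⊤ | out ⊤ | prev ⊥ | push {6}
  [15] u=1 | in ⊤ | out ⊤ | prev + | push {4}
  [16] u=2 | in ⊤ | out ⊤ | ==
  [17] u=3 | in ⊤ | out ⊤ | ==
  [18] u=5 | in ⊤ | out ⊤ | ==
  [19] u=6 | in ⊤ | out ⊤ | ==
  [20] u=4 | in ⊤ | out ⊤ | ==

Converged values:
  [0] +
  [1] ⊤
  [2] ⊤
  [3] ⊤
  [4] ⊤
  [5] ⊤
  [6] ⊤
  [7] ⊤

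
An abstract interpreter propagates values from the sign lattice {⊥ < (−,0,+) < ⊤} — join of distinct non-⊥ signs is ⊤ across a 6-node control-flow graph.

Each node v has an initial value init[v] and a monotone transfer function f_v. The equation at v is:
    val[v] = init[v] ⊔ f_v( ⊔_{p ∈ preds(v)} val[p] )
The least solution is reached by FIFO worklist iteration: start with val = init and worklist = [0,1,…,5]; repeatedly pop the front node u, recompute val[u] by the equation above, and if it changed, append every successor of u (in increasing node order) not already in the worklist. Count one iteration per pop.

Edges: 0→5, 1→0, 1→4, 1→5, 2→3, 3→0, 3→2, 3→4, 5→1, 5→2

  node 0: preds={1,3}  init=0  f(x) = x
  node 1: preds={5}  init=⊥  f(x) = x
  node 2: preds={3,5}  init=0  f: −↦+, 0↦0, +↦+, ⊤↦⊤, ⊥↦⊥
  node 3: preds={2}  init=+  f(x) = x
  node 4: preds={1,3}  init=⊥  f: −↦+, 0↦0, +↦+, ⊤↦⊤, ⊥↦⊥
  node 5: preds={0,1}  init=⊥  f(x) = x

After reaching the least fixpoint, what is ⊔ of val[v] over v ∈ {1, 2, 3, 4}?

Trace (12 dequeues):
  [1] u=0 | in + | out ⊤ | prev 0 | push {}
  [2] u=1 | in ⊥ | out ⊥ | ==
  [3] u=2 | in + | out ⊤ | prev 0 | push {}
  [4] u=3 | in ⊤ | out ⊤ | prev + | push {0,2}
  [5] u=4 | in ⊤ | out ⊤ | prev ⊥ | push {}
  [6] u=5 | in ⊤ | out ⊤ | prev ⊥ | push {1}
  [7] u=0 | in ⊤ | out ⊤ | ==
  [8] u=2 | in ⊤ | out ⊤ | ==
  [9] u=1 | in ⊤ | out ⊤ | prev ⊥ | push {0,4,5}
  [10] u=0 | in ⊤ | out ⊤ | ==
  [11] u=4 | in ⊤ | out ⊤ | ==
  [12] u=5 | in ⊤ | out ⊤ | ==

Converged values:
  [0] ⊤
  [1] ⊤
  [2] ⊤
  [3] ⊤
  [4] ⊤
  [5] ⊤

⊤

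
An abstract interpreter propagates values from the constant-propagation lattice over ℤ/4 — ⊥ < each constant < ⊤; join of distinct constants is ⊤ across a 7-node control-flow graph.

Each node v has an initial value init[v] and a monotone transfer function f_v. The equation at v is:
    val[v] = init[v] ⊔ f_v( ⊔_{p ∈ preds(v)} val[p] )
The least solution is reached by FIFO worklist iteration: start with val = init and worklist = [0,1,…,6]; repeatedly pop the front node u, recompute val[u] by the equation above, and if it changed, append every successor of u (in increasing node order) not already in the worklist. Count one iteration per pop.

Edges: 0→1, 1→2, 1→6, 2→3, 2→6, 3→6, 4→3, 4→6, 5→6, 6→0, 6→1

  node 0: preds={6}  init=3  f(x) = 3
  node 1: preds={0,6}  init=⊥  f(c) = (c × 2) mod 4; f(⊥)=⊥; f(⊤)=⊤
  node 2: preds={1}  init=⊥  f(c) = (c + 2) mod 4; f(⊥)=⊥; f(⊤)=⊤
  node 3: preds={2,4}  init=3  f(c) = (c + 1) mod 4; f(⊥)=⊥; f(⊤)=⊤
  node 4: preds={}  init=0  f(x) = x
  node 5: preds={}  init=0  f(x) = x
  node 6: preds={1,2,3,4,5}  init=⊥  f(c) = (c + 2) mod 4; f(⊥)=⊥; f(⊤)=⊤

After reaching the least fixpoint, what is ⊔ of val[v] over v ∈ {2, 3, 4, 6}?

⊤

Iteration log — 12 steps:
  step 1. node 0  ⊔preds=⊥  new=3  stable
  step 2. node 1  ⊔preds=3  new=2  old=⊥  +wl: 
  step 3. node 2  ⊔preds=2  new=0  old=⊥  +wl: 
  step 4. node 3  ⊔preds=0  new=⊤  old=3  +wl: 
  step 5. node 4  ⊔preds=⊥  new=0  stable
  step 6. node 5  ⊔preds=⊥  new=0  stable
  step 7. node 6  ⊔preds=⊤  new=⊤  old=⊥  +wl: 0,1
  step 8. node 0  ⊔preds=⊤  new=3  stable
  step 9. node 1  ⊔preds=⊤  new=⊤  old=2  +wl: 2,6
  step 10. node 2  ⊔preds=⊤  new=⊤  old=0  +wl: 3
  step 11. node 6  ⊔preds=⊤  new=⊤  stable
  step 12. node 3  ⊔preds=⊤  new=⊤  stable

Least fixpoint reached:
  node 0: 3
  node 1: ⊤
  node 2: ⊤
  node 3: ⊤
  node 4: 0
  node 5: 0
  node 6: ⊤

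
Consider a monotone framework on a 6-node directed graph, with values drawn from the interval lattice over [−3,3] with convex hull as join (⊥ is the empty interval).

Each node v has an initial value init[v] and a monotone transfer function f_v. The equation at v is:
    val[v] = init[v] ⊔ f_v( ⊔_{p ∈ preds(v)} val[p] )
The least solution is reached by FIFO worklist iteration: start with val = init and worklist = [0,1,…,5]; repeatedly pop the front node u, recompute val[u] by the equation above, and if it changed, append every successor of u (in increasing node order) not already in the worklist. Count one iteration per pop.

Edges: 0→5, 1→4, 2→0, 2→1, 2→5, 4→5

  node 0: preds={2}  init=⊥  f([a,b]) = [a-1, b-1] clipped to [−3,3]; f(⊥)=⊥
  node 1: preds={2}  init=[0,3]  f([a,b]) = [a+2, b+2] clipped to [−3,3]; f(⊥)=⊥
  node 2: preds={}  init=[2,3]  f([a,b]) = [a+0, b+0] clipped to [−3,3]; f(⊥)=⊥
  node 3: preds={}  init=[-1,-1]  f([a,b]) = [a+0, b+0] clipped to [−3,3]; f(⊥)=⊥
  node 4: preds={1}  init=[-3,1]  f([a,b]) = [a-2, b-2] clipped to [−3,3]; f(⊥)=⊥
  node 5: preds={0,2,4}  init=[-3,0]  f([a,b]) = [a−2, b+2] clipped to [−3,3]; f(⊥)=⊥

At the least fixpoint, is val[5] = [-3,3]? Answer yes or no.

Iteration log — 6 steps:
  step 1. node 0  ⊔preds=[2,3]  new=[1,2]  old=⊥  +wl: 
  step 2. node 1  ⊔preds=[2,3]  new=[0,3]  stable
  step 3. node 2  ⊔preds=⊥  new=[2,3]  stable
  step 4. node 3  ⊔preds=⊥  new=[-1,-1]  stable
  step 5. node 4  ⊔preds=[0,3]  new=[-3,1]  stable
  step 6. node 5  ⊔preds=[-3,3]  new=[-3,3]  old=[-3,0]  +wl: 

Least fixpoint reached:
  node 0: [1,2]
  node 1: [0,3]
  node 2: [2,3]
  node 3: [-1,-1]
  node 4: [-3,1]
  node 5: [-3,3]

yes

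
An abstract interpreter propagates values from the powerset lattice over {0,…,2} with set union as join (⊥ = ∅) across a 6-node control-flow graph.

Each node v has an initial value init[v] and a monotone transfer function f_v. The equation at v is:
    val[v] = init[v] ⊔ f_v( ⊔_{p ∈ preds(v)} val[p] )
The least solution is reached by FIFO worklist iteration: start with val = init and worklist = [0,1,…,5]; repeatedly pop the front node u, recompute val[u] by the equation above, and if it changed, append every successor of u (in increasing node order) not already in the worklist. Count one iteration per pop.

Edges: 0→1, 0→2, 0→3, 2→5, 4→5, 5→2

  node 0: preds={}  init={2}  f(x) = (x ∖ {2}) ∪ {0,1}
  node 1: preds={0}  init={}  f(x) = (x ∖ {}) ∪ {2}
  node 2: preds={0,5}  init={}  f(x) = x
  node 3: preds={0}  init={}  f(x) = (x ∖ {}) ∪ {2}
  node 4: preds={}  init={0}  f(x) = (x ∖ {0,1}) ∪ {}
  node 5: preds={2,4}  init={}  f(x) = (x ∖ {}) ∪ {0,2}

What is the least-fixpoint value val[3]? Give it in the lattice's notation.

{0,1,2}

Trace (7 dequeues):
  [1] u=0 | in {} | out {0,1,2} | prev {2} | push {}
  [2] u=1 | in {0,1,2} | out {0,1,2} | prev {} | push {}
  [3] u=2 | in {0,1,2} | out {0,1,2} | prev {} | push {}
  [4] u=3 | in {0,1,2} | out {0,1,2} | prev {} | push {}
  [5] u=4 | in {} | out {0} | ==
  [6] u=5 | in {0,1,2} | out {0,1,2} | prev {} | push {2}
  [7] u=2 | in {0,1,2} | out {0,1,2} | ==

Converged values:
  [0] {0,1,2}
  [1] {0,1,2}
  [2] {0,1,2}
  [3] {0,1,2}
  [4] {0}
  [5] {0,1,2}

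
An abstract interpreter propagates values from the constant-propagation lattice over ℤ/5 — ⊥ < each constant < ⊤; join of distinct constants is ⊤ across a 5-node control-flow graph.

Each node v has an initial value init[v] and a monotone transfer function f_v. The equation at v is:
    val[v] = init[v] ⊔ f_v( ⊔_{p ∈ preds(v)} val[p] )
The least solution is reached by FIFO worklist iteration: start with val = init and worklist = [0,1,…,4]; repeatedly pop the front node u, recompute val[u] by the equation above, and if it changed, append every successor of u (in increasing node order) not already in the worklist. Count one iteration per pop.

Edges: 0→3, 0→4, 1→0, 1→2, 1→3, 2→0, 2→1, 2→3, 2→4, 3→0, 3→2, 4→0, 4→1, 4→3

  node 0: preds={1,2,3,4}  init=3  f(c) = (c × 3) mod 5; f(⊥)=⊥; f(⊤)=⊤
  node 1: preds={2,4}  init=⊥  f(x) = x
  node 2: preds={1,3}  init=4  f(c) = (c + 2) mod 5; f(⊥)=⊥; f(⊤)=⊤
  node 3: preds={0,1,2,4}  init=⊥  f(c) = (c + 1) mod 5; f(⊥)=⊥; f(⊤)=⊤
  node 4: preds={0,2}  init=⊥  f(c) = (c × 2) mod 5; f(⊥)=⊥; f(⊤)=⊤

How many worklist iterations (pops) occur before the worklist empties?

Trace (10 dequeues):
  [1] u=0 | in 4 | out ⊤ | prev 3 | push {}
  [2] u=1 | in 4 | out 4 | prev ⊥ | push {0}
  [3] u=2 | in 4 | out ⊤ | prev 4 | push {1}
  [4] u=3 | in ⊤ | out ⊤ | prev ⊥ | push {2}
  [5] u=4 | in ⊤ | out ⊤ | prev ⊥ | push {3}
  [6] u=0 | in ⊤ | out ⊤ | ==
  [7] u=1 | in ⊤ | out ⊤ | prev 4 | push {0}
  [8] u=2 | in ⊤ | out ⊤ | ==
  [9] u=3 | in ⊤ | out ⊤ | ==
  [10] u=0 | in ⊤ | out ⊤ | ==

Converged values:
  [0] ⊤
  [1] ⊤
  [2] ⊤
  [3] ⊤
  [4] ⊤

10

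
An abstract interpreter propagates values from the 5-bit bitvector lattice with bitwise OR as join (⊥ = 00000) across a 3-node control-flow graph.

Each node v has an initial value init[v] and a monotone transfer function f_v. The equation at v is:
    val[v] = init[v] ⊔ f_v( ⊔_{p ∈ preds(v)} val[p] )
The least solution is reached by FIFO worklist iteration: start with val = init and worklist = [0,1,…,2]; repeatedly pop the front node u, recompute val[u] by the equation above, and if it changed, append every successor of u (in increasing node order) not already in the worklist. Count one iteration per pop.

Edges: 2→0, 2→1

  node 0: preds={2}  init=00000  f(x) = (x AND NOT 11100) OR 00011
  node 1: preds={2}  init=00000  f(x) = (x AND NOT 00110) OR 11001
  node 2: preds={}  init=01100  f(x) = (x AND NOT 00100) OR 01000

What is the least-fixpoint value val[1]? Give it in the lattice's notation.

11001

Iteration log — 3 steps:
  step 1. node 0  ⊔preds=01100  new=00011  old=00000  +wl: 
  step 2. node 1  ⊔preds=01100  new=11001  old=00000  +wl: 
  step 3. node 2  ⊔preds=00000  new=01100  stable

Least fixpoint reached:
  node 0: 00011
  node 1: 11001
  node 2: 01100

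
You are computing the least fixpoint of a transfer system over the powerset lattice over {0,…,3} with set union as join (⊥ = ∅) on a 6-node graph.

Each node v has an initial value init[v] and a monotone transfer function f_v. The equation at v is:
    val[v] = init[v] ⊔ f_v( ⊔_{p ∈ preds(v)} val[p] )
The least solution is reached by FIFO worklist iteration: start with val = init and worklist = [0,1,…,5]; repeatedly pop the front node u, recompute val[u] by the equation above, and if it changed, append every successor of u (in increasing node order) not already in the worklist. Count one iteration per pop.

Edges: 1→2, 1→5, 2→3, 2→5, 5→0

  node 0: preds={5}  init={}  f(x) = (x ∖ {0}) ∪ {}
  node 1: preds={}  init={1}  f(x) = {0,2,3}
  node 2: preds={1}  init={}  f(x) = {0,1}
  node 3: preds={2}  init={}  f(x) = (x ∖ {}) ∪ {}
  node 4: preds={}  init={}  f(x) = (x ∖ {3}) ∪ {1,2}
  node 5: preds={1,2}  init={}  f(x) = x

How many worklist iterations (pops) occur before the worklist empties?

Iteration log — 7 steps:
  step 1. node 0  ⊔preds={}  new={}  stable
  step 2. node 1  ⊔preds={}  new={0,1,2,3}  old={1}  +wl: 
  step 3. node 2  ⊔preds={0,1,2,3}  new={0,1}  old={}  +wl: 
  step 4. node 3  ⊔preds={0,1}  new={0,1}  old={}  +wl: 
  step 5. node 4  ⊔preds={}  new={1,2}  old={}  +wl: 
  step 6. node 5  ⊔preds={0,1,2,3}  new={0,1,2,3}  old={}  +wl: 0
  step 7. node 0  ⊔preds={0,1,2,3}  new={1,2,3}  old={}  +wl: 

Least fixpoint reached:
  node 0: {1,2,3}
  node 1: {0,1,2,3}
  node 2: {0,1}
  node 3: {0,1}
  node 4: {1,2}
  node 5: {0,1,2,3}

7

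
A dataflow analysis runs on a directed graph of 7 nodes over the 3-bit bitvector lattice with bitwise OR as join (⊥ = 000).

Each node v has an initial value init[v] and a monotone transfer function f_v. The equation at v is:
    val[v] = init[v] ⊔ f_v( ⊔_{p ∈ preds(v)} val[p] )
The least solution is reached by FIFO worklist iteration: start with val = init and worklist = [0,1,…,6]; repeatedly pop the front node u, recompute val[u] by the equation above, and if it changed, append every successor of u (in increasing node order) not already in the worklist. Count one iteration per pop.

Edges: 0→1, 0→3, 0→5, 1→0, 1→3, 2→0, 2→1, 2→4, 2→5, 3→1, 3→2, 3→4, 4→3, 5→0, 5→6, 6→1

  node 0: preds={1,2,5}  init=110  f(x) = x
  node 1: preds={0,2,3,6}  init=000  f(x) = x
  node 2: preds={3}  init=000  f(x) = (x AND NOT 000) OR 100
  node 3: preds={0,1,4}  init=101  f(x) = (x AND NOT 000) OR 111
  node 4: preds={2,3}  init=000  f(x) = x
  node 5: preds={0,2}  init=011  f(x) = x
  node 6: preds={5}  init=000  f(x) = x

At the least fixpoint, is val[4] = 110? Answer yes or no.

no

Trace (15 dequeues):
  [1] u=0 | in 011 | out 111 | prev 110 | push {}
  [2] u=1 | in 111 | out 111 | prev 000 | push {0}
  [3] u=2 | in 101 | out 101 | prev 000 | push {1}
  [4] u=3 | in 111 | out 111 | prev 101 | push {2}
  [5] u=4 | in 111 | out 111 | prev 000 | push {3}
  [6] u=5 | in 111 | out 111 | prev 011 | push {}
  [7] u=6 | in 111 | out 111 | prev 000 | push {}
  [8] u=0 | in 111 | out 111 | ==
  [9] u=1 | in 111 | out 111 | ==
  [10] u=2 | in 111 | out 111 | prev 101 | push {0,1,4,5}
  [11] u=3 | in 111 | out 111 | ==
  [12] u=0 | in 111 | out 111 | ==
  [13] u=1 | in 111 | out 111 | ==
  [14] u=4 | in 111 | out 111 | ==
  [15] u=5 | in 111 | out 111 | ==

Converged values:
  [0] 111
  [1] 111
  [2] 111
  [3] 111
  [4] 111
  [5] 111
  [6] 111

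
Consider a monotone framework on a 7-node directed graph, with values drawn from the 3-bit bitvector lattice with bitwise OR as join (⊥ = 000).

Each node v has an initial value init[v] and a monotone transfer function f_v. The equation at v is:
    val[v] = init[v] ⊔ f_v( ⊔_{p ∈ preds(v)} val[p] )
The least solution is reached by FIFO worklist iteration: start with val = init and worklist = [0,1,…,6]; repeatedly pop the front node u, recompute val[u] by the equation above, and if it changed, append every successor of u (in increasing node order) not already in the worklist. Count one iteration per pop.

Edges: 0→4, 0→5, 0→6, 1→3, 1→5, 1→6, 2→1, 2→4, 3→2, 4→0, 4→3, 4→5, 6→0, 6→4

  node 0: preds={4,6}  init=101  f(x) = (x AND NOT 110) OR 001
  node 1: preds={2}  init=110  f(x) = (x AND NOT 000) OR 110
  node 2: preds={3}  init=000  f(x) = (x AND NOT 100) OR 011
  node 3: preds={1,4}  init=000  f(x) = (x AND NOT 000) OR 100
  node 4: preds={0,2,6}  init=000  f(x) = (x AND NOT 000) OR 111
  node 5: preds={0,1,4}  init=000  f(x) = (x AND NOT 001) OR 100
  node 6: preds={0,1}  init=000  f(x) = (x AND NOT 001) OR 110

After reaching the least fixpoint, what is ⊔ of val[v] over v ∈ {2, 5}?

111

Worklist (15 pops):
  #1 pop 0: in=000 → 101 (no change)
  #2 pop 1: in=000 → 110 (no change)
  #3 pop 2: in=000 → 011 (was 000); enqueue [1]
  #4 pop 3: in=110 → 110 (was 000); enqueue [2]
  #5 pop 4: in=111 → 111 (was 000); enqueue [0,3]
  #6 pop 5: in=111 → 110 (was 000); enqueue []
  #7 pop 6: in=111 → 110 (was 000); enqueue [4]
  #8 pop 1: in=011 → 111 (was 110); enqueue [5,6]
  #9 pop 2: in=110 → 011 (no change)
  #10 pop 0: in=111 → 101 (no change)
  #11 pop 3: in=111 → 111 (was 110); enqueue [2]
  #12 pop 4: in=111 → 111 (no change)
  #13 pop 5: in=111 → 110 (no change)
  #14 pop 6: in=111 → 110 (no change)
  #15 pop 2: in=111 → 011 (no change)

Fixpoint:
  val[0] = 101
  val[1] = 111
  val[2] = 011
  val[3] = 111
  val[4] = 111
  val[5] = 110
  val[6] = 110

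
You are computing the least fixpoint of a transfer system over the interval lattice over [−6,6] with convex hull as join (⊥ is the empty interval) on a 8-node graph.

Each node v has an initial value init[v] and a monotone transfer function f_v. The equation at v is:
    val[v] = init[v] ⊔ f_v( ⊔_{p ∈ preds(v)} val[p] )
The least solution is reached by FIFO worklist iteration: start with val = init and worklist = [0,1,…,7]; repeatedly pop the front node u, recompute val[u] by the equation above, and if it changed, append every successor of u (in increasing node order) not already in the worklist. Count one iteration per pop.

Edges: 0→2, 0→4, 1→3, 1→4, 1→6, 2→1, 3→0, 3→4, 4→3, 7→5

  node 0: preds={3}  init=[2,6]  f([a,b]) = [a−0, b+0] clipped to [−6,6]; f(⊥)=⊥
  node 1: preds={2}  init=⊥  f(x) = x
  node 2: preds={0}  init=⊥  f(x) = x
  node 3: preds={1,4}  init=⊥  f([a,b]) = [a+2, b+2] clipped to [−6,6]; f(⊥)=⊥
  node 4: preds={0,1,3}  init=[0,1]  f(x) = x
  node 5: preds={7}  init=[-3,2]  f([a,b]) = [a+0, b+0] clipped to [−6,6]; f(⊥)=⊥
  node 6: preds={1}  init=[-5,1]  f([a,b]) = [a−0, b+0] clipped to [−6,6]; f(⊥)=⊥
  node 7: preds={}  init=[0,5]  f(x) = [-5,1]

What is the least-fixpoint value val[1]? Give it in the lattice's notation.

Worklist (15 pops):
  #1 pop 0: in=⊥ → [2,6] (no change)
  #2 pop 1: in=⊥ → ⊥ (no change)
  #3 pop 2: in=[2,6] → [2,6] (was ⊥); enqueue [1]
  #4 pop 3: in=[0,1] → [2,3] (was ⊥); enqueue [0]
  #5 pop 4: in=[2,6] → [0,6] (was [0,1]); enqueue [3]
  #6 pop 5: in=[0,5] → [-3,5] (was [-3,2]); enqueue []
  #7 pop 6: in=⊥ → [-5,1] (no change)
  #8 pop 7: in=⊥ → [-5,5] (was [0,5]); enqueue [5]
  #9 pop 1: in=[2,6] → [2,6] (was ⊥); enqueue [4,6]
  #10 pop 0: in=[2,3] → [2,6] (no change)
  #11 pop 3: in=[0,6] → [2,6] (was [2,3]); enqueue [0]
  #12 pop 5: in=[-5,5] → [-5,5] (was [-3,5]); enqueue []
  #13 pop 4: in=[2,6] → [0,6] (no change)
  #14 pop 6: in=[2,6] → [-5,6] (was [-5,1]); enqueue []
  #15 pop 0: in=[2,6] → [2,6] (no change)

Fixpoint:
  val[0] = [2,6]
  val[1] = [2,6]
  val[2] = [2,6]
  val[3] = [2,6]
  val[4] = [0,6]
  val[5] = [-5,5]
  val[6] = [-5,6]
  val[7] = [-5,5]

[2,6]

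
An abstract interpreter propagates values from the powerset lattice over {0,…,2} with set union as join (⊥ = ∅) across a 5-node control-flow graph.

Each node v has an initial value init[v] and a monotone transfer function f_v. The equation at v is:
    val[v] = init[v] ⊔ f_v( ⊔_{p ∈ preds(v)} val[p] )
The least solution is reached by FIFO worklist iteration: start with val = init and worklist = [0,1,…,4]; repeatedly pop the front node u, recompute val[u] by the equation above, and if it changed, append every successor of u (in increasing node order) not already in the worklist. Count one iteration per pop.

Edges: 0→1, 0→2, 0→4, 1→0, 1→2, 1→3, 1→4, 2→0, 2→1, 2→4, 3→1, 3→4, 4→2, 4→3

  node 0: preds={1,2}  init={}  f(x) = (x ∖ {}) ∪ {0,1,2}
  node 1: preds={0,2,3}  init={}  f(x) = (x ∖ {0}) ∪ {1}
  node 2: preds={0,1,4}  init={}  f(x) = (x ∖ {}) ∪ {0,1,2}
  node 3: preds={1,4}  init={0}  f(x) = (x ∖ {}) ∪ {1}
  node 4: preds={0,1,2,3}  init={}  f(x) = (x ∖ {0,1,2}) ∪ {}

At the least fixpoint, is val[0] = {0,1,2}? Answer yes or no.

yes

Worklist (7 pops):
  #1 pop 0: in={} → {0,1,2} (was {}); enqueue []
  #2 pop 1: in={0,1,2} → {1,2} (was {}); enqueue [0]
  #3 pop 2: in={0,1,2} → {0,1,2} (was {}); enqueue [1]
  #4 pop 3: in={1,2} → {0,1,2} (was {0}); enqueue []
  #5 pop 4: in={0,1,2} → {} (no change)
  #6 pop 0: in={0,1,2} → {0,1,2} (no change)
  #7 pop 1: in={0,1,2} → {1,2} (no change)

Fixpoint:
  val[0] = {0,1,2}
  val[1] = {1,2}
  val[2] = {0,1,2}
  val[3] = {0,1,2}
  val[4] = {}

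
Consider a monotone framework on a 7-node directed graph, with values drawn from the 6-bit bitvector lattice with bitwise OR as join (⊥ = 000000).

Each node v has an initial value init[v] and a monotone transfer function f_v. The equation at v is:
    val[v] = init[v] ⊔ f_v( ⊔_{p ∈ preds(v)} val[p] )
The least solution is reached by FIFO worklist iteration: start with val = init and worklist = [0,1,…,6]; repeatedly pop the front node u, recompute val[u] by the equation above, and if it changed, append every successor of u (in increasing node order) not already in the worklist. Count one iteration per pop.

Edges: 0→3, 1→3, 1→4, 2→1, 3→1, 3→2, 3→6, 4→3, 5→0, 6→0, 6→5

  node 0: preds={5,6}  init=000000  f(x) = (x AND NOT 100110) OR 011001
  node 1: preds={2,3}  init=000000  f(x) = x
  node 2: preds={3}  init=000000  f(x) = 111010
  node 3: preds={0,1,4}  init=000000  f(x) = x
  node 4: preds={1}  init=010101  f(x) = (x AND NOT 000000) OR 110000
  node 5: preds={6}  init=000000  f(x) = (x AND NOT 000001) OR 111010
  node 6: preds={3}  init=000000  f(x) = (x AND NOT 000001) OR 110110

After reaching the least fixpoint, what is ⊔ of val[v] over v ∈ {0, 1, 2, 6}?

Iteration log — 18 steps:
  step 1. node 0  ⊔preds=000000  new=011001  old=000000  +wl: 
  step 2. node 1  ⊔preds=000000  new=000000  stable
  step 3. node 2  ⊔preds=000000  new=111010  old=000000  +wl: 1
  step 4. node 3  ⊔preds=011101  new=011101  old=000000  +wl: 2
  step 5. node 4  ⊔preds=000000  new=110101  old=010101  +wl: 3
  step 6. node 5  ⊔preds=000000  new=111010  old=000000  +wl: 0
  step 7. node 6  ⊔preds=011101  new=111110  old=000000  +wl: 5
  step 8. node 1  ⊔preds=111111  new=111111  old=000000  +wl: 4
  step 9. node 2  ⊔preds=011101  new=111010  stable
  step 10. node 3  ⊔preds=111111  new=111111  old=011101  +wl: 1,2,6
  step 11. node 0  ⊔preds=111110  new=011001  stable
  step 12. node 5  ⊔preds=111110  new=111110  old=111010  +wl: 0
  step 13. node 4  ⊔preds=111111  new=111111  old=110101  +wl: 3
  step 14. node 1  ⊔preds=111111  new=111111  stable
  step 15. node 2  ⊔preds=111111  new=111010  stable
  step 16. node 6  ⊔preds=111111  new=111110  stable
  step 17. node 0  ⊔preds=111110  new=011001  stable
  step 18. node 3  ⊔preds=111111  new=111111  stable

Least fixpoint reached:
  node 0: 011001
  node 1: 111111
  node 2: 111010
  node 3: 111111
  node 4: 111111
  node 5: 111110
  node 6: 111110

111111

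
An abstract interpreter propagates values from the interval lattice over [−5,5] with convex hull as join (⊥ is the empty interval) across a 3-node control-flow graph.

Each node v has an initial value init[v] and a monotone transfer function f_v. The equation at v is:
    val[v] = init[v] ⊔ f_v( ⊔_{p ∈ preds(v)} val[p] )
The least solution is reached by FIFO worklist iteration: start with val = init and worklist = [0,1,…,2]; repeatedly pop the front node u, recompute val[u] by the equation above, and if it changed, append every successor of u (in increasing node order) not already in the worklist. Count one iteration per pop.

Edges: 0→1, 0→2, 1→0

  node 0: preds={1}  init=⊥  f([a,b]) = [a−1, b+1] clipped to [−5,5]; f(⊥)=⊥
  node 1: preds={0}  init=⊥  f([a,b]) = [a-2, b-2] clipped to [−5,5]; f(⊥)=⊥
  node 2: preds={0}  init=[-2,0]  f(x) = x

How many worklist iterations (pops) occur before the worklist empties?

Iteration log — 3 steps:
  step 1. node 0  ⊔preds=⊥  new=⊥  stable
  step 2. node 1  ⊔preds=⊥  new=⊥  stable
  step 3. node 2  ⊔preds=⊥  new=[-2,0]  stable

Least fixpoint reached:
  node 0: ⊥
  node 1: ⊥
  node 2: [-2,0]

3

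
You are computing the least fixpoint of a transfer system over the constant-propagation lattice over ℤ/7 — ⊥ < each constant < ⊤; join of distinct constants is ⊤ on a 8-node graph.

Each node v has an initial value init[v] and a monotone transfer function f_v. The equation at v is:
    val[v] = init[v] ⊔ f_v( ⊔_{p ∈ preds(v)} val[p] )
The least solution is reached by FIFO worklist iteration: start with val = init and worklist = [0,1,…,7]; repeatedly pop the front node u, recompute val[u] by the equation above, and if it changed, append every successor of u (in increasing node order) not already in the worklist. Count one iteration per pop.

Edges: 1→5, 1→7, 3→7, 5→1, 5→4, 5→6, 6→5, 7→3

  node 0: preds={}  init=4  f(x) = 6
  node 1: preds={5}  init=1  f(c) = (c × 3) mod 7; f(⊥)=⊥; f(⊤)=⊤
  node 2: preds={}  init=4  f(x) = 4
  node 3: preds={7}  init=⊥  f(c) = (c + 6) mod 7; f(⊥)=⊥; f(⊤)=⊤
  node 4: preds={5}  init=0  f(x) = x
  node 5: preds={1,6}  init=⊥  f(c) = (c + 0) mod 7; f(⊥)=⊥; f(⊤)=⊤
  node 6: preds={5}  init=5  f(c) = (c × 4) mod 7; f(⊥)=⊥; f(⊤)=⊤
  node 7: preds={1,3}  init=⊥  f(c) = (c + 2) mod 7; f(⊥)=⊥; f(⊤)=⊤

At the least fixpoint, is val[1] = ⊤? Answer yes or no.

Iteration log — 15 steps:
  step 1. node 0  ⊔preds=⊥  new=⊤  old=4  +wl: 
  step 2. node 1  ⊔preds=⊥  new=1  stable
  step 3. node 2  ⊔preds=⊥  new=4  stable
  step 4. node 3  ⊔preds=⊥  new=⊥  stable
  step 5. node 4  ⊔preds=⊥  new=0  stable
  step 6. node 5  ⊔preds=⊤  new=⊤  old=⊥  +wl: 1,4
  step 7. node 6  ⊔preds=⊤  new=⊤  old=5  +wl: 5
  step 8. node 7  ⊔preds=1  new=3  old=⊥  +wl: 3
  step 9. node 1  ⊔preds=⊤  new=⊤  old=1  +wl: 7
  step 10. node 4  ⊔preds=⊤  new=⊤  old=0  +wl: 
  step 11. node 5  ⊔preds=⊤  new=⊤  stable
  step 12. node 3  ⊔preds=3  new=2  old=⊥  +wl: 
  step 13. node 7  ⊔preds=⊤  new=⊤  old=3  +wl: 3
  step 14. node 3  ⊔preds=⊤  new=⊤  old=2  +wl: 7
  step 15. node 7  ⊔preds=⊤  new=⊤  stable

Least fixpoint reached:
  node 0: ⊤
  node 1: ⊤
  node 2: 4
  node 3: ⊤
  node 4: ⊤
  node 5: ⊤
  node 6: ⊤
  node 7: ⊤

yes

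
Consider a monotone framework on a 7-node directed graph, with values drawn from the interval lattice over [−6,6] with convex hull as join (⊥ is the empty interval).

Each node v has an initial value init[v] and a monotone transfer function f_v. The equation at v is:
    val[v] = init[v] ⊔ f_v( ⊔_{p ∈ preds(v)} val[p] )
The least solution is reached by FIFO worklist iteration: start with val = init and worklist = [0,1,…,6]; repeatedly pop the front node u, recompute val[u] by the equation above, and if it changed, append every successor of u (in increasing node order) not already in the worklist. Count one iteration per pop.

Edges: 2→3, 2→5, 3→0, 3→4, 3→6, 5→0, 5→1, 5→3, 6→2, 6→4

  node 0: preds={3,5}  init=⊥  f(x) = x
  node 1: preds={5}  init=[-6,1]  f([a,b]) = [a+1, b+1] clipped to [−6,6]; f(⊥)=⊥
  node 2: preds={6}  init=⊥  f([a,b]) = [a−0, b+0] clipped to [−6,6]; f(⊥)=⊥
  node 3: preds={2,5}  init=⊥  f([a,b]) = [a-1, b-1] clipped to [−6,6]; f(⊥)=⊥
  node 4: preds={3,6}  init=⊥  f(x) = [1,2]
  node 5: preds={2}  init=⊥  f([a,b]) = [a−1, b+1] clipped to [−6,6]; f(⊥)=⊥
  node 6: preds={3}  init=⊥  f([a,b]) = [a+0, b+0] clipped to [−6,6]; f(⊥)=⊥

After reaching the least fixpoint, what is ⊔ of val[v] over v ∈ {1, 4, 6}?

[-6,2]

Trace (7 dequeues):
  [1] u=0 | in ⊥ | out ⊥ | ==
  [2] u=1 | in ⊥ | out [-6,1] | ==
  [3] u=2 | in ⊥ | out ⊥ | ==
  [4] u=3 | in ⊥ | out ⊥ | ==
  [5] u=4 | in ⊥ | out [1,2] | prev ⊥ | push {}
  [6] u=5 | in ⊥ | out ⊥ | ==
  [7] u=6 | in ⊥ | out ⊥ | ==

Converged values:
  [0] ⊥
  [1] [-6,1]
  [2] ⊥
  [3] ⊥
  [4] [1,2]
  [5] ⊥
  [6] ⊥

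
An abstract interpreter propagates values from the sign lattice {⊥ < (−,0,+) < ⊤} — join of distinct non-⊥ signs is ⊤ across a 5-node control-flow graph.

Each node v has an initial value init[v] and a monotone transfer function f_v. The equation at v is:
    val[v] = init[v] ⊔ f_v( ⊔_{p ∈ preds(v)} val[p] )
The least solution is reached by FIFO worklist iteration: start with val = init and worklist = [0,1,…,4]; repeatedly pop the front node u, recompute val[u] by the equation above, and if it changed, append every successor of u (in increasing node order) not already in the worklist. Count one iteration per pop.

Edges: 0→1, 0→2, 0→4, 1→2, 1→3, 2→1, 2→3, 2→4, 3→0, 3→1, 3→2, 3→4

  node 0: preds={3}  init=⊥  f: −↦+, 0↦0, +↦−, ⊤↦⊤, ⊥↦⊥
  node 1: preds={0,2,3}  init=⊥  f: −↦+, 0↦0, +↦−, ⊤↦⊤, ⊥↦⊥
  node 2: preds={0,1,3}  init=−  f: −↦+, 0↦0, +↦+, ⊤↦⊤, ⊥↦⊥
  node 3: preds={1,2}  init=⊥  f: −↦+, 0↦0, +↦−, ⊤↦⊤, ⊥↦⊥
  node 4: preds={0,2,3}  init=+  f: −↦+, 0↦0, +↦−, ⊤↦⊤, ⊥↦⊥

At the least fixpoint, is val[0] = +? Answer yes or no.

Iteration log — 11 steps:
  step 1. node 0  ⊔preds=⊥  new=⊥  stable
  step 2. node 1  ⊔preds=−  new=+  old=⊥  +wl: 
  step 3. node 2  ⊔preds=+  new=⊤  old=−  +wl: 1
  step 4. node 3  ⊔preds=⊤  new=⊤  old=⊥  +wl: 0,2
  step 5. node 4  ⊔preds=⊤  new=⊤  old=+  +wl: 
  step 6. node 1  ⊔preds=⊤  new=⊤  old=+  +wl: 3
  step 7. node 0  ⊔preds=⊤  new=⊤  old=⊥  +wl: 1,4
  step 8. node 2  ⊔preds=⊤  new=⊤  stable
  step 9. node 3  ⊔preds=⊤  new=⊤  stable
  step 10. node 1  ⊔preds=⊤  new=⊤  stable
  step 11. node 4  ⊔preds=⊤  new=⊤  stable

Least fixpoint reached:
  node 0: ⊤
  node 1: ⊤
  node 2: ⊤
  node 3: ⊤
  node 4: ⊤

no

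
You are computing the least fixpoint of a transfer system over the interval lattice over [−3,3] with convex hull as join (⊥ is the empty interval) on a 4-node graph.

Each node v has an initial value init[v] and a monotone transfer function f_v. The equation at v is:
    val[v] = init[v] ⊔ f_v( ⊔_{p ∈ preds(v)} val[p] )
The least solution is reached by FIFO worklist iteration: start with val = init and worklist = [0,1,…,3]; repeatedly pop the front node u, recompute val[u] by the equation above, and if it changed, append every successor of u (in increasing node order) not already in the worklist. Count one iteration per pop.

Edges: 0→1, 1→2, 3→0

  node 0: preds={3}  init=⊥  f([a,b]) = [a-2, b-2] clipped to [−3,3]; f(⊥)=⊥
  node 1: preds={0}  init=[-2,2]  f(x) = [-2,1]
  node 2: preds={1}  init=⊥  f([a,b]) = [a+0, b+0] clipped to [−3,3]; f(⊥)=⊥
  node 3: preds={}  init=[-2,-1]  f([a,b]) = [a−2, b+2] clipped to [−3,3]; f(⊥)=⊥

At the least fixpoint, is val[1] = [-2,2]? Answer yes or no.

Trace (4 dequeues):
  [1] u=0 | in [-2,-1] | out [-3,-3] | prev ⊥ | push {}
  [2] u=1 | in [-3,-3] | out [-2,2] | ==
  [3] u=2 | in [-2,2] | out [-2,2] | prev ⊥ | push {}
  [4] u=3 | in ⊥ | out [-2,-1] | ==

Converged values:
  [0] [-3,-3]
  [1] [-2,2]
  [2] [-2,2]
  [3] [-2,-1]

yes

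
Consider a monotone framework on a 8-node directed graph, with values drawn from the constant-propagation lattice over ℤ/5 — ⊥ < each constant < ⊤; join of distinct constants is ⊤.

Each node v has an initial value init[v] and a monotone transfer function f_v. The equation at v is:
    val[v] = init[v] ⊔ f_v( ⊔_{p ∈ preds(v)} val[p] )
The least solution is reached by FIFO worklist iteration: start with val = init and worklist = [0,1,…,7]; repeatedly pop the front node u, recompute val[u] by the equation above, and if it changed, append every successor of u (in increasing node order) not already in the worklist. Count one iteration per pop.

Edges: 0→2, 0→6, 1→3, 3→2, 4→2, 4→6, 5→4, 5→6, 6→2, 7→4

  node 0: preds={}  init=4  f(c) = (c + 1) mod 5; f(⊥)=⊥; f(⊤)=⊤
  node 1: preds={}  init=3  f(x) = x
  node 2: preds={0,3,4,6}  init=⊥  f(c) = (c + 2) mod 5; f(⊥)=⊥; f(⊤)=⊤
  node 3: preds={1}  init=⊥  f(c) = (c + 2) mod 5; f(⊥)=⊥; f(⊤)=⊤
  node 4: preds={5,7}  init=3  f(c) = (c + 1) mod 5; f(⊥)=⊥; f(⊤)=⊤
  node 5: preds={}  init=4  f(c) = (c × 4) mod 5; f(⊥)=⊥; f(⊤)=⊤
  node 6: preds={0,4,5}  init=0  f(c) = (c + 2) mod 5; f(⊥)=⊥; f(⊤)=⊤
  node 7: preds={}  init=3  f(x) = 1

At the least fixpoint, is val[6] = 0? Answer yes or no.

no

Iteration log — 10 steps:
  step 1. node 0  ⊔preds=⊥  new=4  stable
  step 2. node 1  ⊔preds=⊥  new=3  stable
  step 3. node 2  ⊔preds=⊤  new=⊤  old=⊥  +wl: 
  step 4. node 3  ⊔preds=3  new=0  old=⊥  +wl: 2
  step 5. node 4  ⊔preds=⊤  new=⊤  old=3  +wl: 
  step 6. node 5  ⊔preds=⊥  new=4  stable
  step 7. node 6  ⊔preds=⊤  new=⊤  old=0  +wl: 
  step 8. node 7  ⊔preds=⊥  new=⊤  old=3  +wl: 4
  step 9. node 2  ⊔preds=⊤  new=⊤  stable
  step 10. node 4  ⊔preds=⊤  new=⊤  stable

Least fixpoint reached:
  node 0: 4
  node 1: 3
  node 2: ⊤
  node 3: 0
  node 4: ⊤
  node 5: 4
  node 6: ⊤
  node 7: ⊤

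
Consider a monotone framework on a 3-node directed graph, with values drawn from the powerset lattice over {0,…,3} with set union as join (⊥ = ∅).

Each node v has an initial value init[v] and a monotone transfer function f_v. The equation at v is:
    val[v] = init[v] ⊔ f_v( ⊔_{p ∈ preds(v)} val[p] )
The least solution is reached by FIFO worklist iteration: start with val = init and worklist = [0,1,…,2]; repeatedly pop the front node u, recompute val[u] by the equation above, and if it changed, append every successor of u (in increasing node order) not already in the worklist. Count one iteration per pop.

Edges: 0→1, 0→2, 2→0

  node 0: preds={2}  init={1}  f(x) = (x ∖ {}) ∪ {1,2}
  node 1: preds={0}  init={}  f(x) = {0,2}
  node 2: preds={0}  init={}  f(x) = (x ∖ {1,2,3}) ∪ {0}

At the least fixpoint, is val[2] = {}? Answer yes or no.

no

Trace (6 dequeues):
  [1] u=0 | in {} | out {1,2} | prev {1} | push {}
  [2] u=1 | in {1,2} | out {0,2} | prev {} | push {}
  [3] u=2 | in {1,2} | out {0} | prev {} | push {0}
  [4] u=0 | in {0} | out {0,1,2} | prev {1,2} | push {1,2}
  [5] u=1 | in {0,1,2} | out {0,2} | ==
  [6] u=2 | in {0,1,2} | out {0} | ==

Converged values:
  [0] {0,1,2}
  [1] {0,2}
  [2] {0}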